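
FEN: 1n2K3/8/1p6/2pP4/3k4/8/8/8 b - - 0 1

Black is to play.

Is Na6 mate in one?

After Na6: white king on e8; in check: no.
White is not in check, so this cannot be checkmate.

no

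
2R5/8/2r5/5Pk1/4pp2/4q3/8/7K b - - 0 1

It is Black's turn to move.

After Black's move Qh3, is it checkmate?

no

After Qh3: white king on h1; in check: yes, from the black queen on h3.
White has 1 legal reply: Kg1.
In check but a legal move exists → not checkmate.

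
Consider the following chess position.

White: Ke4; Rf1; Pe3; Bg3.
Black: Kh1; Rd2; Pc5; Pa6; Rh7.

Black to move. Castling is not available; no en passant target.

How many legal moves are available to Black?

Black to move; king on h1.
In check: yes, from the white rook on f1.
Legal moves: Kg2.
Count: 1.

1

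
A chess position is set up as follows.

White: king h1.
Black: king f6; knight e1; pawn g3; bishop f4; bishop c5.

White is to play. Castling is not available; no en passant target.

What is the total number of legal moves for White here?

White to move; king on h1.
In check: no.
Legal moves: none.
Count: 0.

0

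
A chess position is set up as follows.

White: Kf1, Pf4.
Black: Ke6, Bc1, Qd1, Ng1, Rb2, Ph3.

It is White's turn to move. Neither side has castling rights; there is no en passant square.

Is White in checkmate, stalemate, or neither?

checkmate

White to move; white king on f1.
In check: yes, from the black queen on d1.
King squares — e1: attacked by Qd1; g1: attacked by Qd1; e2: attacked by Qd1; f2: attacked by Rb2; g2: attacked by Rb2.
Legal moves for White: none.
In check with no legal moves → checkmate.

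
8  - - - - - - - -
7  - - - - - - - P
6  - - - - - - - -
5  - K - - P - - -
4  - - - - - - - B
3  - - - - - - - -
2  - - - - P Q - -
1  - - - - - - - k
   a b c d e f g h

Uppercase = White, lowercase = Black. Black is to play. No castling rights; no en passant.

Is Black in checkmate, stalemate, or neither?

Black to move; black king on h1.
In check: no.
King squares — g1: attacked by Qf2; g2: attacked by Qf2; h2: attacked by Qf2.
Legal moves for Black: none.
Not in check and no legal moves → stalemate.

stalemate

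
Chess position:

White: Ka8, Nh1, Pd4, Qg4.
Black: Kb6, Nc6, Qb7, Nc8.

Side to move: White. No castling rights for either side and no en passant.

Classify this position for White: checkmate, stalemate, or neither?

checkmate

White to move; white king on a8.
In check: yes, from the black queen on b7.
King squares — a7: attacked by Kb6; b7: attacked by Kb6; b8: attacked by Nc6.
Legal moves for White: none.
In check with no legal moves → checkmate.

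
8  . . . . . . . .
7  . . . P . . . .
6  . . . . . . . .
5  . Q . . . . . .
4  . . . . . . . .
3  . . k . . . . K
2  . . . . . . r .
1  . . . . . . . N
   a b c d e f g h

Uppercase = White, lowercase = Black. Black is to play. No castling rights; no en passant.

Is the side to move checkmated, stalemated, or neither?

neither

Black to move; black king on c3.
In check: no.
Legal moves for Black: Kd4, Kd2, Kc2, Rg8, Rg7, Rg6, Rg5, Rg4, Rg3+, Rh2+, Rf2, Re2, Rd2, Rc2, Rb2, Ra2, Rg1.
Black has 17 legal moves and is not in check → neither.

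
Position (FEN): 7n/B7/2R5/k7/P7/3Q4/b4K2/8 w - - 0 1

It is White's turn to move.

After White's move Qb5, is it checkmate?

After Qb5: black king on a5; in check: yes, from the white queen on b5.
King squares — a4: attacked by Qb5; b4: attacked by Qb5; b5: attacked by Pa4; a6: attacked by Qb5; b6: attacked by Qb5.
Black has no legal moves → checkmate.

yes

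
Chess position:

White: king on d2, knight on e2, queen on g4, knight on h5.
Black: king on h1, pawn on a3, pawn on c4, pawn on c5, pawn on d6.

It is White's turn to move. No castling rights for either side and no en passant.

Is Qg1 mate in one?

yes

After Qg1: black king on h1; in check: yes, from the white queen on g1.
King squares — g1: attacked by Ne2; g2: attacked by Qg1; h2: attacked by Qg1.
Black has no legal moves → checkmate.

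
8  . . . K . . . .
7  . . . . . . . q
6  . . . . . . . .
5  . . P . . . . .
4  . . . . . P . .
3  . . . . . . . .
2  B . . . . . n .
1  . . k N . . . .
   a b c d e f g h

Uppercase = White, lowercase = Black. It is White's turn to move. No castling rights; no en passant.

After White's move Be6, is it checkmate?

After Be6: black king on c1; in check: no.
Black is not in check, so this cannot be checkmate.

no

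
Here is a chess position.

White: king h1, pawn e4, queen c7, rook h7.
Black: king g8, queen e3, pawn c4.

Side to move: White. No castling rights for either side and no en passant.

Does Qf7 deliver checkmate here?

yes

After Qf7: black king on g8; in check: yes, from the white queen on f7.
King squares — f7: attacked by Rh7; g7: attacked by Qf7; h7: attacked by Qf7; f8: attacked by Qf7; h8: attacked by Rh7.
Black has no legal moves → checkmate.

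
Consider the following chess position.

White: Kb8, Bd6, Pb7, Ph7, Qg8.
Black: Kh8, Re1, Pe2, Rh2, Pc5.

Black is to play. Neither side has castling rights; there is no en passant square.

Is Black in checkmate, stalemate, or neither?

Black to move; black king on h8.
In check: yes, from the white queen on g8.
King squares — g7: attacked by Qg8; h7: attacked by Qg8; g8: attacked by Ph7.
Legal moves for Black: none.
In check with no legal moves → checkmate.

checkmate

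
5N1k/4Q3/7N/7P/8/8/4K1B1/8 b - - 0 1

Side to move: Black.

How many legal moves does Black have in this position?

Black to move; king on h8.
In check: no.
Legal moves: none.
Count: 0.

0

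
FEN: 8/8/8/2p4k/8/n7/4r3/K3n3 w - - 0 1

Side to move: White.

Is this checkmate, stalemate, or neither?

White to move; white king on a1.
In check: no.
King squares — b1: attacked by Na3; a2: attacked by Re2; b2: attacked by Re2.
Legal moves for White: none.
Not in check and no legal moves → stalemate.

stalemate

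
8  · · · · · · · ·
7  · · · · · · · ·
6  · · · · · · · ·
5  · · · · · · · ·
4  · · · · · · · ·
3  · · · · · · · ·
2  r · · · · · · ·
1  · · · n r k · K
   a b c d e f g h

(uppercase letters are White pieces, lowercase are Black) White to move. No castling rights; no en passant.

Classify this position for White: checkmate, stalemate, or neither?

White to move; white king on h1.
In check: no.
King squares — g1: attacked by Kf1; g2: attacked by Kf1; h2: attacked by Ra2.
Legal moves for White: none.
Not in check and no legal moves → stalemate.

stalemate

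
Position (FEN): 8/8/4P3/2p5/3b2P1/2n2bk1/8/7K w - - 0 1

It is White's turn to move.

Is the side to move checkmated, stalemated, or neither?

White to move; white king on h1.
In check: yes, from the black bishop on f3.
King squares — g1: attacked by Bd4; g2: attacked by Bf3; h2: attacked by Kg3.
Legal moves for White: none.
In check with no legal moves → checkmate.

checkmate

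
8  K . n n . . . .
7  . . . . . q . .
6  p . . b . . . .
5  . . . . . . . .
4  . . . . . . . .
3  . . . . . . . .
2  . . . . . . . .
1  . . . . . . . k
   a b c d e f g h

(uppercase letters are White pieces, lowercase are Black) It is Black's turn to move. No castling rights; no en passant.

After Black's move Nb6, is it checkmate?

yes

After Nb6: white king on a8; in check: yes, from the black knight on b6.
King squares — a7: attacked by Qf7; b7: attacked by Qf7; b8: attacked by Bd6.
White has no legal moves → checkmate.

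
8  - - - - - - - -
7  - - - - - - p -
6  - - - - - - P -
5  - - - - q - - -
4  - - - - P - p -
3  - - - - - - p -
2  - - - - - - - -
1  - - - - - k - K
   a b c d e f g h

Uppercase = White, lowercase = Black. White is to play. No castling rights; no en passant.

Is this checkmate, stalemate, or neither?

White to move; white king on h1.
In check: no.
King squares — g1: attacked by Kf1; g2: attacked by Kf1; h2: attacked by Pg3.
Legal moves for White: none.
Not in check and no legal moves → stalemate.

stalemate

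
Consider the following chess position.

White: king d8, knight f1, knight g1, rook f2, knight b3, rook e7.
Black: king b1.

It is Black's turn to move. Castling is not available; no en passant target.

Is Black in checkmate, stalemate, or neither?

Black to move; black king on b1.
In check: no.
King squares — a1: attacked by Nb3; c1: attacked by Nb3; a2: attacked by Rf2; b2: attacked by Rf2; c2: attacked by Rf2.
Legal moves for Black: none.
Not in check and no legal moves → stalemate.

stalemate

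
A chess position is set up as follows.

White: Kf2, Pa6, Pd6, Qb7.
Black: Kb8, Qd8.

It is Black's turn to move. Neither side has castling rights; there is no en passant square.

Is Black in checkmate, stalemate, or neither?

Black to move; black king on b8.
In check: yes, from the white queen on b7.
King squares — a7: attacked by Qb7; b7: attacked by Pa6; c7: attacked by Pd6; a8: attacked by Qb7; c8: attacked by Qb7.
Legal moves for Black: none.
In check with no legal moves → checkmate.

checkmate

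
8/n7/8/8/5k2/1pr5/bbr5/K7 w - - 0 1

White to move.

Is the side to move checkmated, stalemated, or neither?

White to move; white king on a1.
In check: yes, from the black bishop on b2.
King squares — b1: attacked by Ba2; a2: attacked by Pb3; b2: attacked by Rc2.
Legal moves for White: none.
In check with no legal moves → checkmate.

checkmate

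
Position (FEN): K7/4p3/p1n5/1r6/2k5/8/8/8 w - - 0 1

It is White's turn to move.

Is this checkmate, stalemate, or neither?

White to move; white king on a8.
In check: no.
King squares — a7: attacked by Nc6; b7: attacked by Rb5; b8: attacked by Rb5.
Legal moves for White: none.
Not in check and no legal moves → stalemate.

stalemate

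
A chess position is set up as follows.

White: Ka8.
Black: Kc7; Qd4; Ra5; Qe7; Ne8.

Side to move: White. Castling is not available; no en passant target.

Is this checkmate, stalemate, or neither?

White to move; white king on a8.
In check: yes, from the black rook on a5.
King squares — a7: attacked by Qd4; b7: attacked by Kc7; b8: attacked by Kc7.
Legal moves for White: none.
In check with no legal moves → checkmate.

checkmate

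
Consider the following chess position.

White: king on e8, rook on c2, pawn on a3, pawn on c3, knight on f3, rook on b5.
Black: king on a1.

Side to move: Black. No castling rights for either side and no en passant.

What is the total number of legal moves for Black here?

0

Black to move; king on a1.
In check: no.
Legal moves: none.
Count: 0.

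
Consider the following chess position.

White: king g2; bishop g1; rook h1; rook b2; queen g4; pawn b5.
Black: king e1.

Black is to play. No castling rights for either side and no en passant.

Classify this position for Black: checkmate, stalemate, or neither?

stalemate

Black to move; black king on e1.
In check: no.
King squares — d1: attacked by Qg4; f1: attacked by Kg2; d2: attacked by Rb2; e2: attacked by Rb2; f2: attacked by Bg1.
Legal moves for Black: none.
Not in check and no legal moves → stalemate.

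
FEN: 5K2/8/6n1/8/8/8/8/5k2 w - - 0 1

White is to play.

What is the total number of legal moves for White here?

4

White to move; king on f8.
In check: yes, from the black knight on g6.
Legal moves: Kg8, Ke8, Kg7, Kf7.
Count: 4.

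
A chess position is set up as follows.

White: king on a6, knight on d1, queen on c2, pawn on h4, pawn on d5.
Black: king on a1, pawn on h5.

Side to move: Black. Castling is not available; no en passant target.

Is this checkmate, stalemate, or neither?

stalemate

Black to move; black king on a1.
In check: no.
King squares — b1: attacked by Qc2; a2: attacked by Qc2; b2: attacked by Nd1.
Legal moves for Black: none.
Not in check and no legal moves → stalemate.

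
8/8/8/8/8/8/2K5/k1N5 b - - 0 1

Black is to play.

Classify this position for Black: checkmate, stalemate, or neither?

Black to move; black king on a1.
In check: no.
King squares — b1: attacked by Kc2; a2: attacked by Nc1; b2: attacked by Kc2.
Legal moves for Black: none.
Not in check and no legal moves → stalemate.

stalemate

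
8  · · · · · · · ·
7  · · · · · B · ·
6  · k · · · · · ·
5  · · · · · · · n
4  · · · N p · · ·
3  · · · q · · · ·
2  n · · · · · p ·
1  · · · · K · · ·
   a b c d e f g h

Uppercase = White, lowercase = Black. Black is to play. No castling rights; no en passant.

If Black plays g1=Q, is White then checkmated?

After g1=Q: white king on e1; in check: yes, from the black queen on g1.
King squares — d1: attacked by Qg1; f1: attacked by Qg1; d2: attacked by Qd3; e2: attacked by Qd3; f2: attacked by Qg1.
White has no legal moves → checkmate.

yes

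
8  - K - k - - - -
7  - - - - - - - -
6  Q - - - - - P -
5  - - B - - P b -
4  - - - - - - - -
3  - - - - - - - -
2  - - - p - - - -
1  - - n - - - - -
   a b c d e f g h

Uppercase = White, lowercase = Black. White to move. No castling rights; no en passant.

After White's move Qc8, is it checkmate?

After Qc8: black king on d8; in check: yes, from the white queen on c8.
King squares — c7: attacked by Kb8; d7: attacked by Qc8; e7: attacked by Bc5; c8: attacked by Kb8; e8: attacked by Qc8.
Black has no legal moves → checkmate.

yes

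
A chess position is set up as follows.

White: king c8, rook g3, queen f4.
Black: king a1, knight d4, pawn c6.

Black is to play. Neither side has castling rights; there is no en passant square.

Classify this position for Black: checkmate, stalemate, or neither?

neither

Black to move; black king on a1.
In check: no.
Legal moves for Black: Ne6, Nf5, Nb5, Nf3, Nb3, Ne2, Nc2, Kb2, Ka2, Kb1, c5.
Black has 11 legal moves and is not in check → neither.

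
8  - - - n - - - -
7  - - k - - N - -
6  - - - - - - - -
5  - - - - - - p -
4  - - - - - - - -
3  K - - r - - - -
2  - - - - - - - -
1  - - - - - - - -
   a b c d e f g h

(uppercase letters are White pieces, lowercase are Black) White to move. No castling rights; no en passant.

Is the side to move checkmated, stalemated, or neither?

neither

White to move; white king on a3.
In check: yes, from the black rook on d3.
King squares — a2: available; b2: available; b3: attacked by Rd3; a4: available; b4: available.
Legal moves for White: Kb4, Ka4, Kb2, Ka2.
White is in check but has 4 legal moves → neither.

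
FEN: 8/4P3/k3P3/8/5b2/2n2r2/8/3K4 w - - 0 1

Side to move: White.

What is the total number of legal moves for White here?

2

White to move; king on d1.
In check: yes, from the black knight on c3.
Legal moves: Kc2, Ke1.
Count: 2.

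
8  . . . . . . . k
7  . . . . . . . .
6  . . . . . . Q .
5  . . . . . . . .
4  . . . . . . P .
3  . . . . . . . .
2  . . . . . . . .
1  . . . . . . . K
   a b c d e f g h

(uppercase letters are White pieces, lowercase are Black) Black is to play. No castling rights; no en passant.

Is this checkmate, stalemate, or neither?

Black to move; black king on h8.
In check: no.
King squares — g7: attacked by Qg6; h7: attacked by Qg6; g8: attacked by Qg6.
Legal moves for Black: none.
Not in check and no legal moves → stalemate.

stalemate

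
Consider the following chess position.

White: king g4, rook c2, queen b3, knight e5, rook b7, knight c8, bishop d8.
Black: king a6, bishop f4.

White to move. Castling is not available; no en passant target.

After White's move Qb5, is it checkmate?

After Qb5: black king on a6; in check: yes, from the white queen on b5.
King squares — a5: attacked by Qb5; b5: attacked by Rb7; b6: attacked by Qb5; a7: attacked by Rb7; b7: attacked by Qb5.
Black has no legal moves → checkmate.

yes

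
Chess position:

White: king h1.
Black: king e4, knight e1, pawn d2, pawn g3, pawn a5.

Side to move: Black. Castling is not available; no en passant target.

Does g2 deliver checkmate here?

no

After g2: white king on h1; in check: yes, from the black pawn on g2.
White has 2 legal replies: Kh2, Kg1.
In check but a legal move exists → not checkmate.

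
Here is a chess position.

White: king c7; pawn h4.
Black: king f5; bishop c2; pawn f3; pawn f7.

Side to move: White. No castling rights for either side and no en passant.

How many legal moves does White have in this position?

White to move; king on c7.
In check: no.
Legal moves: Kd8, Kc8, Kb8, Kd7, Kb7, Kd6, Kc6, Kb6, h5.
Count: 9.

9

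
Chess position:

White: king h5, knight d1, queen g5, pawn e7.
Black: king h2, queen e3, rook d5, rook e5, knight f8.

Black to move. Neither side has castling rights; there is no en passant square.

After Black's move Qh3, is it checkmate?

yes

After Qh3: white king on h5; in check: yes, from the black queen on h3.
King squares — g4: attacked by Qh3; h4: attacked by Qh3; g5: own queen; g6: attacked by Nf8; h6: attacked by Qh3.
White has no legal moves → checkmate.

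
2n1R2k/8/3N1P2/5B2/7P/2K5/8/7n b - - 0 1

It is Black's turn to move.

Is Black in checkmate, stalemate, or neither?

Black to move; black king on h8.
In check: yes, from the white rook on e8.
King squares — g7: attacked by Pf6; h7: attacked by Bf5; g8: attacked by Re8.
Legal moves for Black: none.
In check with no legal moves → checkmate.

checkmate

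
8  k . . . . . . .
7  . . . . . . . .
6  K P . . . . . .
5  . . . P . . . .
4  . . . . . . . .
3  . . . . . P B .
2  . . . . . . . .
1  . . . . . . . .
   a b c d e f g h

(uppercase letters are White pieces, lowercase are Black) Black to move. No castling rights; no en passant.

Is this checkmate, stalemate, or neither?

Black to move; black king on a8.
In check: no.
King squares — a7: attacked by Ka6; b7: attacked by Ka6; b8: attacked by Bg3.
Legal moves for Black: none.
Not in check and no legal moves → stalemate.

stalemate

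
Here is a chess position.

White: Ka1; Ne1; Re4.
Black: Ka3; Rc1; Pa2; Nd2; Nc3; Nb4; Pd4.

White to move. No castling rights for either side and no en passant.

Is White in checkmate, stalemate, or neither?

White to move; white king on a1.
In check: yes, from the black rook on c1.
King squares — b1: attacked by Rc1; a2: attacked by Ka3; b2: attacked by Ka3.
Legal moves for White: none.
In check with no legal moves → checkmate.

checkmate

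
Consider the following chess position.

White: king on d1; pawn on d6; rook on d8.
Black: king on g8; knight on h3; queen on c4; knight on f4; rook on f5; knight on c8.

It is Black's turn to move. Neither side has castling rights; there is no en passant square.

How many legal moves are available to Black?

4

Black to move; king on g8.
In check: yes, from the white rook on d8.
Legal moves: Kh7, Kg7, Kf7, Rf8.
Count: 4.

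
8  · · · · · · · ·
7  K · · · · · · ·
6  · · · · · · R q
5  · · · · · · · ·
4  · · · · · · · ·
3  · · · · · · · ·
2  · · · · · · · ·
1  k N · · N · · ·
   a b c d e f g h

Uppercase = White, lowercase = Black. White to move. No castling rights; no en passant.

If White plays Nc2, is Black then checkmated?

no

After Nc2: black king on a1; in check: yes, from the white knight on c2.
Black has 3 legal replies: Kb2, Ka2, Kxb1.
In check but a legal move exists → not checkmate.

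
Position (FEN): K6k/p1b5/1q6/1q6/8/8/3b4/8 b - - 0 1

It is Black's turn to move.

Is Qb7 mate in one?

yes

After Qb7: white king on a8; in check: yes, from the black queen on b7.
King squares — a7: attacked by Qb7; b7: attacked by Qb5; b8: attacked by Qb7.
White has no legal moves → checkmate.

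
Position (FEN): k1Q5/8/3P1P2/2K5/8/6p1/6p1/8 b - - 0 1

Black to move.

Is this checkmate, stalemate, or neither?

neither

Black to move; black king on a8.
In check: yes, from the white queen on c8.
Legal moves for Black: Ka7.
Black is in check but has 1 legal move → neither.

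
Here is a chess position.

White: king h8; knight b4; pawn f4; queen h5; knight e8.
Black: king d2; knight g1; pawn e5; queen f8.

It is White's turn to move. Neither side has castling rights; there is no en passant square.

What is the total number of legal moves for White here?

1

White to move; king on h8.
In check: yes, from the black queen on f8.
Legal moves: Kh7.
Count: 1.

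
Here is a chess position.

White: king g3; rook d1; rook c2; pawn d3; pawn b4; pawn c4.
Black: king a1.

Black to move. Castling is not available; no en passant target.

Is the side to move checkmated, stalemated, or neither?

Black to move; black king on a1.
In check: yes, from the white rook on d1.
King squares — b1: attacked by Rd1; a2: attacked by Rc2; b2: attacked by Rc2.
Legal moves for Black: none.
In check with no legal moves → checkmate.

checkmate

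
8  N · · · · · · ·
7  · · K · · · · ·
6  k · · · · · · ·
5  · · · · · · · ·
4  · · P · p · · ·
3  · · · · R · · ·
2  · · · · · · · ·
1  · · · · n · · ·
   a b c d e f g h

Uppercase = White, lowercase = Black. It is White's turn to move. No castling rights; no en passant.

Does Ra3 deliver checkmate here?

yes

After Ra3: black king on a6; in check: yes, from the white rook on a3.
King squares — a5: attacked by Ra3; b5: attacked by Pc4; b6: attacked by Kc7; a7: attacked by Ra3; b7: attacked by Kc7.
Black has no legal moves → checkmate.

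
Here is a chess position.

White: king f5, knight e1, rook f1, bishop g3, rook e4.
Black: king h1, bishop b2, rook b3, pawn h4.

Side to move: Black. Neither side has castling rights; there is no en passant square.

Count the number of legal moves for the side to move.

Black to move; king on h1.
In check: yes, from the white rook on f1.
Legal moves: none.
Count: 0.

0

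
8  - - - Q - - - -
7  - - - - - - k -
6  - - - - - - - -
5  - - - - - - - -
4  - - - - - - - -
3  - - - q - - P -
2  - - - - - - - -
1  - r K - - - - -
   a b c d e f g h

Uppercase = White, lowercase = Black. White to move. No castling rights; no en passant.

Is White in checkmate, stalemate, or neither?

checkmate

White to move; white king on c1.
In check: yes, from the black rook on b1.
King squares — b1: attacked by Qd3; d1: attacked by Rb1; b2: attacked by Rb1; c2: attacked by Qd3; d2: attacked by Qd3.
Legal moves for White: none.
In check with no legal moves → checkmate.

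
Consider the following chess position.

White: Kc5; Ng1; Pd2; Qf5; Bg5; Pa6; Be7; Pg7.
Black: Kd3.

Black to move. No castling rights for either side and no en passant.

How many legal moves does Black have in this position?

0

Black to move; king on d3.
In check: yes, from the white queen on f5.
Legal moves: none.
Count: 0.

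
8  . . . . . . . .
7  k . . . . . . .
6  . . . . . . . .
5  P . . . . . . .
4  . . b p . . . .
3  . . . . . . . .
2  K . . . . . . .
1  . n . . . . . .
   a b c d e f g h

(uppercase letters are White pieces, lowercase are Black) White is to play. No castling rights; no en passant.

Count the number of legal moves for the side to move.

3

White to move; king on a2.
In check: yes, from the black bishop on c4.
Legal moves: Kb2, Kxb1, Ka1.
Count: 3.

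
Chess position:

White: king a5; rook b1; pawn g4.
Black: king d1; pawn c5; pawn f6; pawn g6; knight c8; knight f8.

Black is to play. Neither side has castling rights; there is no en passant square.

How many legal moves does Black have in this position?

Black to move; king on d1.
In check: yes, from the white rook on b1.
Legal moves: Ke2, Kd2, Kc2.
Count: 3.

3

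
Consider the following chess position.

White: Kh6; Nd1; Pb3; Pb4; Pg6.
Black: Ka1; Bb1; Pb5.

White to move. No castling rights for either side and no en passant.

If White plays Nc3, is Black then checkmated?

no

After Nc3: black king on a1; in check: no.
Black is not in check, so this cannot be checkmate.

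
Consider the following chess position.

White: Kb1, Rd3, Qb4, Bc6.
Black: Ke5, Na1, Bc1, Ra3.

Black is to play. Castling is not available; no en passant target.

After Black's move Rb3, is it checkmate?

no

After Rb3: white king on b1; in check: yes, from the black rook on b3.
White has 5 legal replies: Ka2, Kxc1, Kxa1, Qxb3, Rxb3.
In check but a legal move exists → not checkmate.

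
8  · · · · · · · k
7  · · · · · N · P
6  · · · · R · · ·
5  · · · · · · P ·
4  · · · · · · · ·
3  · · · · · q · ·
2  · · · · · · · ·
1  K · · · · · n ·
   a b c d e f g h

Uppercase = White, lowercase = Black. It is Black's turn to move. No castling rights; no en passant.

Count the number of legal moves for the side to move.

Black to move; king on h8.
In check: yes, from the white knight on f7.
Legal moves: Kxh7, Kg7, Qxf7.
Count: 3.

3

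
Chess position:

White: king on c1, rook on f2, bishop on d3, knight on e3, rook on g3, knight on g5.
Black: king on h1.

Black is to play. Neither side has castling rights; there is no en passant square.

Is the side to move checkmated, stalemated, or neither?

stalemate

Black to move; black king on h1.
In check: no.
King squares — g1: attacked by Rg3; g2: attacked by Rf2; h2: attacked by Rf2.
Legal moves for Black: none.
Not in check and no legal moves → stalemate.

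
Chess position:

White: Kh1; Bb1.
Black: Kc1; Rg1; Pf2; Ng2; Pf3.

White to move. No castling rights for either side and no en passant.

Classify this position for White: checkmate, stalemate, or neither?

White to move; white king on h1.
In check: yes, from the black rook on g1.
Legal moves for White: Kh2.
White is in check but has 1 legal move → neither.

neither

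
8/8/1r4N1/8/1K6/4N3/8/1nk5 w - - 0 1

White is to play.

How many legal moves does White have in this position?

4

White to move; king on b4.
In check: yes, from the black rook on b6.
Legal moves: Kc5, Ka5, Kc4, Ka4.
Count: 4.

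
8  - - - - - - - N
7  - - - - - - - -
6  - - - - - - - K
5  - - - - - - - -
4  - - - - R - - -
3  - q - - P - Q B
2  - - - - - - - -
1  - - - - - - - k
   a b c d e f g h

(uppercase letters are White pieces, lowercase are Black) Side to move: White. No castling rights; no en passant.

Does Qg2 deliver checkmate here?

yes

After Qg2: black king on h1; in check: yes, from the white queen on g2.
King squares — g1: attacked by Qg2; g2: attacked by Bh3; h2: attacked by Qg2.
Black has no legal moves → checkmate.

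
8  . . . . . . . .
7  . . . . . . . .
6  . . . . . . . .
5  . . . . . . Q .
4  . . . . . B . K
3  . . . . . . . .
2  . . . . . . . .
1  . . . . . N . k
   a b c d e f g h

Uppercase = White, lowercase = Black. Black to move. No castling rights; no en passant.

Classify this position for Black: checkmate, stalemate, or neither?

stalemate

Black to move; black king on h1.
In check: no.
King squares — g1: attacked by Qg5; g2: attacked by Qg5; h2: attacked by Nf1.
Legal moves for Black: none.
Not in check and no legal moves → stalemate.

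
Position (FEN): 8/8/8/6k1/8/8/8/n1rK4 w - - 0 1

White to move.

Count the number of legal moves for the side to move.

3

White to move; king on d1.
In check: yes, from the black rook on c1.
Legal moves: Ke2, Kd2, Kxc1.
Count: 3.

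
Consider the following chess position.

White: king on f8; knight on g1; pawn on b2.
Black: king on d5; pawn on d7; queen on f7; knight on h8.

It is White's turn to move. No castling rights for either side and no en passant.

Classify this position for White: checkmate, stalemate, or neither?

White to move; white king on f8.
In check: yes, from the black queen on f7.
King squares — e7: attacked by Qf7; f7: attacked by Nh8; g7: attacked by Qf7; e8: attacked by Qf7; g8: attacked by Qf7.
Legal moves for White: none.
In check with no legal moves → checkmate.

checkmate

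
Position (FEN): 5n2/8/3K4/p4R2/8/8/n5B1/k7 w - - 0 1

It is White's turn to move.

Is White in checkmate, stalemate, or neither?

neither

White to move; white king on d6.
In check: no.
Legal moves for White include: Ke7, Kc7, Kc6, Ke5, Kd5, Kc5, Rxf8, Rf7, Rf6, Rh5, Rg5, Re5, Rd5, Rc5, Rb5, Rxa5, Rf4, Rf3, ... (list truncated; more exist).
White has legal moves and is not in check → neither.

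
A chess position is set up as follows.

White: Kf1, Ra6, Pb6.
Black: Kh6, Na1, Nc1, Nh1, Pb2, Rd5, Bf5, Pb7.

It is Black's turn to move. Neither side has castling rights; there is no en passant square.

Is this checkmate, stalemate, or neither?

Black to move; black king on h6.
In check: no.
Legal moves for Black include: Kh7, Kg7, Kg6, Kh5, Kg5, Bc8, Bh7, Bd7, Bg6, Be6, Bg4, Be4, Bh3+, Bd3+, Bc2, Bb1, Rd8, Rd7, ... (list truncated; more exist).
Black has legal moves and is not in check → neither.

neither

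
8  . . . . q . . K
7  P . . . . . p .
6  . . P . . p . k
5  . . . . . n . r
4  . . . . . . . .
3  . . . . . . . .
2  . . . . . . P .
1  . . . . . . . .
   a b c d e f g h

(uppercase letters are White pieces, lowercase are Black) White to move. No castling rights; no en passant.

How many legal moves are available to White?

White to move; king on h8.
In check: yes, from the black queen on e8.
Legal moves: none.
Count: 0.

0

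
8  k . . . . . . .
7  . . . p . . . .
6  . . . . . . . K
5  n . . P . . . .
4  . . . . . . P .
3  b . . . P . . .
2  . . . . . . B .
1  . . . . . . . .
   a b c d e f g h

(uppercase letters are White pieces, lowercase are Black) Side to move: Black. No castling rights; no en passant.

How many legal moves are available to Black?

Black to move; king on a8.
In check: no.
Legal moves: Kb8, Kb7, Ka7, Nb7, Nc6, Nc4, Nb3, Bf8+, Be7, Bd6, Bc5, Bb4, Bb2, Bc1, d6.
Count: 15.

15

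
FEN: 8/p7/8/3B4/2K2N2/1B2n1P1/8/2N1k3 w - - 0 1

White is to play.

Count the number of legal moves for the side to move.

White to move; king on c4.
In check: yes, from the black knight on e3.
Legal moves: Kc5, Kb5, Kd4, Kb4, Kd3, Kc3.
Count: 6.

6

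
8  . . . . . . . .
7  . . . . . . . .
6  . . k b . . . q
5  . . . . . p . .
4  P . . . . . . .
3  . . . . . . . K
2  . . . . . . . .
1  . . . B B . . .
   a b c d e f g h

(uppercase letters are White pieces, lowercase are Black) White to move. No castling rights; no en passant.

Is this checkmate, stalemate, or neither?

White to move; white king on h3.
In check: yes, from the black queen on h6.
King squares — g2: available; h2: attacked by Bd6; g3: attacked by Bd6; g4: attacked by Pf5; h4: attacked by Qh6.
Legal moves for White: Kg2, Bh4, Bh5.
White is in check but has 3 legal moves → neither.

neither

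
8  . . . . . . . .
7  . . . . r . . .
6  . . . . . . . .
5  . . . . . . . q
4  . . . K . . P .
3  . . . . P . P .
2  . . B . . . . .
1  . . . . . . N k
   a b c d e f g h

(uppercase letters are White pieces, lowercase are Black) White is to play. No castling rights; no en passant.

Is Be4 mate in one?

After Be4: black king on h1; in check: yes, from the white bishop on e4.
Black has 3 legal replies: Kh2, Kxg1, Rxe4+.
In check but a legal move exists → not checkmate.

no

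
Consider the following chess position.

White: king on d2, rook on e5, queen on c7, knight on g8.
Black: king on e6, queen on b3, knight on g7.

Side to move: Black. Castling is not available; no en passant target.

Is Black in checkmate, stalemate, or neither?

checkmate

Black to move; black king on e6.
In check: yes, from the white rook on e5.
King squares — d5: attacked by Re5; e5: attacked by Qc7; f5: attacked by Re5; d6: attacked by Qc7; f6: attacked by Ng8; d7: attacked by Qc7; e7: attacked by Re5; f7: attacked by Qc7.
Legal moves for Black: none.
In check with no legal moves → checkmate.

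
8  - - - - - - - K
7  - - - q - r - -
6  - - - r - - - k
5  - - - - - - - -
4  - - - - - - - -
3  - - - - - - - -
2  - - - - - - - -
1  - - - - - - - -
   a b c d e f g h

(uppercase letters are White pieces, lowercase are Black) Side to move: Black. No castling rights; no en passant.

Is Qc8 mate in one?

yes

After Qc8: white king on h8; in check: yes, from the black queen on c8.
King squares — g7: attacked by Kh6; h7: attacked by Kh6; g8: attacked by Qc8.
White has no legal moves → checkmate.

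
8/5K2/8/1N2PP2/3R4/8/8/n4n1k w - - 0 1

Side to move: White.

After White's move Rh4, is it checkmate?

no

After Rh4: black king on h1; in check: yes, from the white rook on h4.
Black has 3 legal replies: Kg2, Kg1, Nh2.
In check but a legal move exists → not checkmate.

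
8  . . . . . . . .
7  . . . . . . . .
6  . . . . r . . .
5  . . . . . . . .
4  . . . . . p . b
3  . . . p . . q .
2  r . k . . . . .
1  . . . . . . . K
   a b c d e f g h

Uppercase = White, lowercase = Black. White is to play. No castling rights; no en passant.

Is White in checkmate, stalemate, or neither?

stalemate

White to move; white king on h1.
In check: no.
King squares — g1: attacked by Qg3; g2: attacked by Qg3; h2: attacked by Qg3.
Legal moves for White: none.
Not in check and no legal moves → stalemate.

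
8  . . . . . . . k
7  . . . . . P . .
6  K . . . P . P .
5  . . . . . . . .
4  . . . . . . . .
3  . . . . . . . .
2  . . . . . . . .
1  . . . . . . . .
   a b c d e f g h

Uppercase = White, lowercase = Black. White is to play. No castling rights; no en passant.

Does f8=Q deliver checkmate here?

yes

After f8=Q: black king on h8; in check: yes, from the white queen on f8.
King squares — g7: attacked by Qf8; h7: attacked by Pg6; g8: attacked by Qf8.
Black has no legal moves → checkmate.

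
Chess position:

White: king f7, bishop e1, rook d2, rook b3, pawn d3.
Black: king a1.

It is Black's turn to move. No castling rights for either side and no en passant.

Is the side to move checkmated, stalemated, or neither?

stalemate

Black to move; black king on a1.
In check: no.
King squares — b1: attacked by Rb3; a2: attacked by Rd2; b2: attacked by Rd2.
Legal moves for Black: none.
Not in check and no legal moves → stalemate.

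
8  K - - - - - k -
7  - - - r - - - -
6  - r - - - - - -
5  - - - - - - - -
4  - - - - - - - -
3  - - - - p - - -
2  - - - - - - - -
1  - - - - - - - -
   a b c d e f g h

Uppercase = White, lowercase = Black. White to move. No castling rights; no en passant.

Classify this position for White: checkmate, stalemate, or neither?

stalemate

White to move; white king on a8.
In check: no.
King squares — a7: attacked by Rd7; b7: attacked by Rb6; b8: attacked by Rb6.
Legal moves for White: none.
Not in check and no legal moves → stalemate.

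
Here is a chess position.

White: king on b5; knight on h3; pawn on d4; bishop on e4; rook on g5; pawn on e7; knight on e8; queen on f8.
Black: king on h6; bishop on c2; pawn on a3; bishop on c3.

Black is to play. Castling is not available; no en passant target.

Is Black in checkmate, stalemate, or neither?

checkmate

Black to move; black king on h6.
In check: yes, from the white queen on f8.
King squares — g5: attacked by Nh3; h5: attacked by Rg5; g6: attacked by Be4; g7: attacked by Rg5; h7: attacked by Be4.
Legal moves for Black: none.
In check with no legal moves → checkmate.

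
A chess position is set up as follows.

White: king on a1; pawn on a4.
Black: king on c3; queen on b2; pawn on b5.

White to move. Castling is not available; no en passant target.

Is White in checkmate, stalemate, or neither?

checkmate

White to move; white king on a1.
In check: yes, from the black queen on b2.
King squares — b1: attacked by Qb2; a2: attacked by Qb2; b2: attacked by Kc3.
Legal moves for White: none.
In check with no legal moves → checkmate.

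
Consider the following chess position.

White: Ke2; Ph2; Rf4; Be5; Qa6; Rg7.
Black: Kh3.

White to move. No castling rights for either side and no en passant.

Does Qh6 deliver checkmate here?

yes

After Qh6: black king on h3; in check: yes, from the white queen on h6.
King squares — g2: attacked by Rg7; h2: attacked by Qh6; g3: attacked by Ph2; g4: attacked by Rf4; h4: attacked by Rf4.
Black has no legal moves → checkmate.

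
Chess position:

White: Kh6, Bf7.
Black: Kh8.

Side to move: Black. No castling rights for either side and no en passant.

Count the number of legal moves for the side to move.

Black to move; king on h8.
In check: no.
Legal moves: none.
Count: 0.

0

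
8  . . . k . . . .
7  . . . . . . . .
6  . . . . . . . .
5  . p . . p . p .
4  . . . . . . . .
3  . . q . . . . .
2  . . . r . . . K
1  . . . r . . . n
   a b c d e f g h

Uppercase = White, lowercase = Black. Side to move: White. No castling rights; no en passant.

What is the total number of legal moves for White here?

White to move; king on h2.
In check: yes, from the black rook on d2.
Legal moves: none.
Count: 0.

0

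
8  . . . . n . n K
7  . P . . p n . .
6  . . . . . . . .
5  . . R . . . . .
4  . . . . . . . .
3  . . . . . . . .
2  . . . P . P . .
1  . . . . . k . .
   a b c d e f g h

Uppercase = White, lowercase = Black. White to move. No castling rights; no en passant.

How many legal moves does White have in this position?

2

White to move; king on h8.
In check: yes, from the black knight on f7.
Legal moves: Kxg8, Kh7.
Count: 2.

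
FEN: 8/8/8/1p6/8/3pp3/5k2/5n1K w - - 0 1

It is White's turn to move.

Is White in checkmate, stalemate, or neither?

stalemate

White to move; white king on h1.
In check: no.
King squares — g1: attacked by Kf2; g2: attacked by Kf2; h2: attacked by Nf1.
Legal moves for White: none.
Not in check and no legal moves → stalemate.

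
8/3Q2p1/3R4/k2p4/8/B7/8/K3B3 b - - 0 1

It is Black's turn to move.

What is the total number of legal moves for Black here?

Black to move; king on a5.
In check: yes, from the white bishop on e1.
Legal moves: none.
Count: 0.

0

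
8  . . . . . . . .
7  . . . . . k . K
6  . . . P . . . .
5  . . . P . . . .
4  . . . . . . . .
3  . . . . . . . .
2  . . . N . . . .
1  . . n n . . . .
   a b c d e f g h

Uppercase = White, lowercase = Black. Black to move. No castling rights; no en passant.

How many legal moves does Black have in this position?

Black to move; king on f7.
In check: no.
Legal moves: Kf8, Ke8, Kf6, Ne3, Nc3, Nf2, Nb2, Nd3, Nb3, Ne2, Na2.
Count: 11.

11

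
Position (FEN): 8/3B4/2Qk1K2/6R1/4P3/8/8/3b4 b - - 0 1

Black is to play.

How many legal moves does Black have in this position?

Black to move; king on d6.
In check: yes, from the white queen on c6.
Legal moves: none.
Count: 0.

0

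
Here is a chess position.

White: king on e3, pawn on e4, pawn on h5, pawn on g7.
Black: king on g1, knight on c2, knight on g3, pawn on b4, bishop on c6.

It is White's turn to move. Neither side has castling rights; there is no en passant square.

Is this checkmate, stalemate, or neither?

neither

White to move; white king on e3.
In check: yes, from the black knight on c2.
King squares — d2: available; e2: attacked by Ng3; f2: attacked by Kg1; d3: available; f3: available; d4: attacked by Nc2; e4: own pawn; f4: available.
Legal moves for White: Kf4, Kf3, Kd3, Kd2.
White is in check but has 4 legal moves → neither.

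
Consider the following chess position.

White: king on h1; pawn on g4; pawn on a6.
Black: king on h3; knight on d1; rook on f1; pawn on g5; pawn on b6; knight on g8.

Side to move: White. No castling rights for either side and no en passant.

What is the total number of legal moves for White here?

0

White to move; king on h1.
In check: yes, from the black rook on f1.
Legal moves: none.
Count: 0.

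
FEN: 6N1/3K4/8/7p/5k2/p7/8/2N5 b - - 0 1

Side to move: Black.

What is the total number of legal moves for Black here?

Black to move; king on f4.
In check: no.
Legal moves: Kg5, Kf5, Ke5, Kg4, Ke4, Kg3, Kf3, Ke3, h4, a2.
Count: 10.

10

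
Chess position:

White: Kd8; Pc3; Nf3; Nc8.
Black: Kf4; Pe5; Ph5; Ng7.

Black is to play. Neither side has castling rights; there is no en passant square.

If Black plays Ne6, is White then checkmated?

no

After Ne6: white king on d8; in check: yes, from the black knight on e6.
White has 3 legal replies: Ke8, Ke7, Kd7.
In check but a legal move exists → not checkmate.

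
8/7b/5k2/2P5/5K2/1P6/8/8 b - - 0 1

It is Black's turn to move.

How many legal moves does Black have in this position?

12

Black to move; king on f6.
In check: no.
Legal moves: Bg8, Bg6, Bf5, Be4, Bd3, Bc2, Bb1, Kg7, Kf7, Ke7, Kg6, Ke6.
Count: 12.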